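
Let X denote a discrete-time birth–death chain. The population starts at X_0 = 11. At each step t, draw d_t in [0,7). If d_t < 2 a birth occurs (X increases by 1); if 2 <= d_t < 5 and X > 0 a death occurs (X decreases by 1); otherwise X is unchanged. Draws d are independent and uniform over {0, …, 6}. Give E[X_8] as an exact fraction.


69/7

X can drop by at most 1 per step and X_0 = 11 > T = 8, so X_t >= 11 − t >= 3 > 0 for every t <= 8: the floor at 0 (the 'and X > 0' condition) never binds. Hence X_8 = X_0 + Σ_{t<8} Y_t with i.i.d. increments Y_t = y(d_t) ∈ {+1, −1, 0}.
Outcome values over d=0..6: [1, 1, -1, -1, -1, 0, 0]
Σy = -1, Σy² = 5, M = 7
μ = -1/7 = -1/7,  σ² = 5/7 − (-1/7)² = 34/49
E[X_8] = 11 + 8·(-1/7) = 69/7


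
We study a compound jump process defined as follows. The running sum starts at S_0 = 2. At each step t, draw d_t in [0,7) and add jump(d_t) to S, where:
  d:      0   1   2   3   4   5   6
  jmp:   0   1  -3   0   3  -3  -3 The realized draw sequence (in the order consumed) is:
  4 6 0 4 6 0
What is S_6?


t=0: S=2, d=4, jump=3, S_1=5
t=1: S=5, d=6, jump=-3, S_2=2
t=2: S=2, d=0, jump=0, S_3=2
t=3: S=2, d=4, jump=3, S_4=5
t=4: S=5, d=6, jump=-3, S_5=2
t=5: S=2, d=0, jump=0, S_6=2

2


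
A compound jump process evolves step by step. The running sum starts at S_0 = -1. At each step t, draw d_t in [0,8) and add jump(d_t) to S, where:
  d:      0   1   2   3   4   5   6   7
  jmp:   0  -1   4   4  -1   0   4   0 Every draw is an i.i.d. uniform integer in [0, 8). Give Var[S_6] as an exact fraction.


225/8

Outcome values over d=0..7: [0, -1, 4, 4, -1, 0, 4, 0]
Σy = 10, Σy² = 50, M = 8
μ = 10/8 = 5/4,  σ² = 50/8 − (5/4)² = 75/16
Independent increments: Var[S_6] = 6·σ² = 6·(75/16) = 225/8


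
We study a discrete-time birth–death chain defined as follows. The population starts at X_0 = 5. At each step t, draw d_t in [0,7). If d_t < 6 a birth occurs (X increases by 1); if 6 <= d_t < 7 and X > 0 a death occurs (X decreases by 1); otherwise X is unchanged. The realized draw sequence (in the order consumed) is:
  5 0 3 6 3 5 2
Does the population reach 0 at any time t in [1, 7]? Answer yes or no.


t=0: X=5, d=5 → birth, X_1=6
t=1: X=6, d=0 → birth, X_2=7
t=2: X=7, d=3 → birth, X_3=8
t=3: X=8, d=6 → death, X_4=7
t=4: X=7, d=3 → birth, X_5=8
t=5: X=8, d=5 → birth, X_6=9
t=6: X=9, d=2 → birth, X_7=10

no


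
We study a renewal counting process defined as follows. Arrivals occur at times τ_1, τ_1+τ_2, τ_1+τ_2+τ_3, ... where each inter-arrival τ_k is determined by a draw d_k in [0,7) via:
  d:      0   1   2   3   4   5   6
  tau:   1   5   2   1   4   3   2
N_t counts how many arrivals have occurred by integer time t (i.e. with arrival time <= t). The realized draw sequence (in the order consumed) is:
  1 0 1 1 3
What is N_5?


1

draw d_1=1: τ_1=5, arrival time A_1=5
draw d_2=0: τ_2=1, arrival time A_2=6
draw d_3=1: τ_3=5, arrival time A_3=11
draw d_4=1: τ_4=5, arrival time A_4=16
draw d_5=3: τ_5=1, arrival time A_5=17
N_t over t=0..5: 0:0 1:0 2:0 3:0 4:0 5:1


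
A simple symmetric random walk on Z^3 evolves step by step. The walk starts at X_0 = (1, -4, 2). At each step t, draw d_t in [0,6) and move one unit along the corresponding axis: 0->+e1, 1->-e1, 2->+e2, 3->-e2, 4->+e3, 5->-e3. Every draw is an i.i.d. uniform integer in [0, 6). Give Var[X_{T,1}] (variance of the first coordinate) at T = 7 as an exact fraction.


7/3

Outcome values over d=0..5: [1, -1, 0, 0, 0, 0]
Σy = 0, Σy² = 2, M = 6
μ = 0/6 = 0,  σ² = 2/6 − (0)² = 1/3
Independent increments: Var[X_7] = 7·σ² = 7·(1/3) = 7/3


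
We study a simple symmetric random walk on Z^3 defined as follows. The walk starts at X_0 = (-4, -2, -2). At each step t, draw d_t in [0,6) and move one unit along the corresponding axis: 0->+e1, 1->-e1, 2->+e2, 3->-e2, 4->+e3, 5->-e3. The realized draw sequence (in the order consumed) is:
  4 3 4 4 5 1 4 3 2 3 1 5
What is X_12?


(-6, -4, 0)

t=0: X=(-4, -2, -2), d=4 → +e3, X_1=(-4, -2, -1)
t=1: X=(-4, -2, -1), d=3 → -e2, X_2=(-4, -3, -1)
t=2: X=(-4, -3, -1), d=4 → +e3, X_3=(-4, -3, 0)
t=3: X=(-4, -3, 0), d=4 → +e3, X_4=(-4, -3, 1)
t=4: X=(-4, -3, 1), d=5 → -e3, X_5=(-4, -3, 0)
t=5: X=(-4, -3, 0), d=1 → -e1, X_6=(-5, -3, 0)
t=6: X=(-5, -3, 0), d=4 → +e3, X_7=(-5, -3, 1)
t=7: X=(-5, -3, 1), d=3 → -e2, X_8=(-5, -4, 1)
t=8: X=(-5, -4, 1), d=2 → +e2, X_9=(-5, -3, 1)
t=9: X=(-5, -3, 1), d=3 → -e2, X_10=(-5, -4, 1)
t=10: X=(-5, -4, 1), d=1 → -e1, X_11=(-6, -4, 1)
t=11: X=(-6, -4, 1), d=5 → -e3, X_12=(-6, -4, 0)


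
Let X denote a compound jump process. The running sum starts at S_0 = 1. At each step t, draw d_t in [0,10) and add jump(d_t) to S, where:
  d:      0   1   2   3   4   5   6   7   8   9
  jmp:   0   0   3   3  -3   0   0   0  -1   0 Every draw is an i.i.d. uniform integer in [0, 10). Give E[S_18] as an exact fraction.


23/5

Outcome values over d=0..9: [0, 0, 3, 3, -3, 0, 0, 0, -1, 0]
Σy = 2, Σy² = 28, M = 10
μ = 2/10 = 1/5,  σ² = 28/10 − (1/5)² = 69/25
E[S_18] = 1 + 18·(1/5) = 23/5


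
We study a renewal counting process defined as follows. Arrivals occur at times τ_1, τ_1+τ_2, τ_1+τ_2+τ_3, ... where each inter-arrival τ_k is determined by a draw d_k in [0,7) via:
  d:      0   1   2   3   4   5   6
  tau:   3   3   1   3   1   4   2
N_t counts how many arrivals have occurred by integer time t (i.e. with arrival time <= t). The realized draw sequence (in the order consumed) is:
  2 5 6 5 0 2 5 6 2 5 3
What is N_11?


draw d_1=2: τ_1=1, arrival time A_1=1
draw d_2=5: τ_2=4, arrival time A_2=5
draw d_3=6: τ_3=2, arrival time A_3=7
draw d_4=5: τ_4=4, arrival time A_4=11
draw d_5=0: τ_5=3, arrival time A_5=14
draw d_6=2: τ_6=1, arrival time A_6=15
draw d_7=5: τ_7=4, arrival time A_7=19
draw d_8=6: τ_8=2, arrival time A_8=21
draw d_9=2: τ_9=1, arrival time A_9=22
draw d_10=5: τ_10=4, arrival time A_10=26
draw d_11=3: τ_11=3, arrival time A_11=29
N_t over t=0..11: 0:0 1:1 2:1 3:1 4:1 5:2 6:2 7:3 8:3 9:3 10:3 11:4

4


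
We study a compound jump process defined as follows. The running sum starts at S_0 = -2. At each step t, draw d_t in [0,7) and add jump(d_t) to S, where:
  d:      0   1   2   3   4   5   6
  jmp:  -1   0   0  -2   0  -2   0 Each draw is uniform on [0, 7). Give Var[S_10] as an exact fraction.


Outcome values over d=0..6: [-1, 0, 0, -2, 0, -2, 0]
Σy = -5, Σy² = 9, M = 7
μ = -5/7 = -5/7,  σ² = 9/7 − (-5/7)² = 38/49
Independent increments: Var[S_10] = 10·σ² = 10·(38/49) = 380/49

380/49


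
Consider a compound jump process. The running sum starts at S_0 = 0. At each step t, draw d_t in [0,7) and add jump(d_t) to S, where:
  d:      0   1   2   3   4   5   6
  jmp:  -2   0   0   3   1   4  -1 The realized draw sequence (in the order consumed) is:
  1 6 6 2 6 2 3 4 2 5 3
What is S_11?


8

t=0: S=0, d=1, jump=0, S_1=0
t=1: S=0, d=6, jump=-1, S_2=-1
t=2: S=-1, d=6, jump=-1, S_3=-2
t=3: S=-2, d=2, jump=0, S_4=-2
t=4: S=-2, d=6, jump=-1, S_5=-3
t=5: S=-3, d=2, jump=0, S_6=-3
t=6: S=-3, d=3, jump=3, S_7=0
t=7: S=0, d=4, jump=1, S_8=1
t=8: S=1, d=2, jump=0, S_9=1
t=9: S=1, d=5, jump=4, S_10=5
t=10: S=5, d=3, jump=3, S_11=8


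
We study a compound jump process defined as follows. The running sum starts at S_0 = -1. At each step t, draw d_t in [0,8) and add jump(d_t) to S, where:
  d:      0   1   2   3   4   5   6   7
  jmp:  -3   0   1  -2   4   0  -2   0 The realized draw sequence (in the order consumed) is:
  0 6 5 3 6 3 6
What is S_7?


-14

t=0: S=-1, d=0, jump=-3, S_1=-4
t=1: S=-4, d=6, jump=-2, S_2=-6
t=2: S=-6, d=5, jump=0, S_3=-6
t=3: S=-6, d=3, jump=-2, S_4=-8
t=4: S=-8, d=6, jump=-2, S_5=-10
t=5: S=-10, d=3, jump=-2, S_6=-12
t=6: S=-12, d=6, jump=-2, S_7=-14


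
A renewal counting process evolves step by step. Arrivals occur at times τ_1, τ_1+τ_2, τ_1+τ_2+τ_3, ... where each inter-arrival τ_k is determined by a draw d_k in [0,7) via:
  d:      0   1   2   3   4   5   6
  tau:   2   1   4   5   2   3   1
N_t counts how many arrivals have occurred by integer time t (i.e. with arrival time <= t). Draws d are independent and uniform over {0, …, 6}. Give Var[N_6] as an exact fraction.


11900241212/13841287201

Inter-arrival values over d=0..6: [2, 1, 4, 5, 2, 3, 1]
Each d has probability 1/7, so the pmf of τ is: f(1) = 2/7, f(2) = 2/7, f(3) = 1/7, f(4) = 1/7, f(5) = 1/7
Let p_n(j) = P(N_n = j), with p_0 = [1]. Condition on τ_1: p_n(0) = P(τ > n), and for j >= 1, p_n(j) = Σ_{k<=n} f(k)·p_{n−k}(j−1)
p_1 = [5/7, 2/7]  (j = 0..1)
p_2 = [3/7, 24/49, 4/49]  (j = 0..2)
p_3 = [2/7, 23/49, 76/343, 8/343]  (j = 0..3)
p_4 = [1/7, 22/49, 108/343, 208/2401, 16/2401]  (j = 0..4)
p_5 = [0, 3/7, 128/343, 396/2401, 528/16807, 32/16807]  (j = 0..5)
p_6 = [0, 12/49, 3/7, 576/2401, 1264/16807, 1280/117649, 64/117649]  (j = 0..6)
E[N_6] = Σ j·p_6(j) = 256502/117649;  E[N_6²] = Σ j²·p_6(j) = 660384/117649
Var[N_6] = 660384/117649 − (256502/117649)² = 11900241212/13841287201


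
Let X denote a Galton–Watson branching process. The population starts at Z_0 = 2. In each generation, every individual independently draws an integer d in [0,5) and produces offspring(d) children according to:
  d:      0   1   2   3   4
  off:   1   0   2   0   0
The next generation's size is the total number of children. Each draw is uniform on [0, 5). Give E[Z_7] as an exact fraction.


Outcome values over d=0..4: [1, 0, 2, 0, 0]
Σy = 3, Σy² = 5, M = 5
μ = 3/5 = 3/5,  σ² = 5/5 − (3/5)² = 16/25
E[Z_0] = 2
E[Z_1] = 3/5·E[Z_0] = 6/5
E[Z_2] = 3/5·E[Z_1] = 18/25
E[Z_3] = 3/5·E[Z_2] = 54/125
E[Z_4] = 3/5·E[Z_3] = 162/625
E[Z_5] = 3/5·E[Z_4] = 486/3125
E[Z_6] = 3/5·E[Z_5] = 1458/15625
E[Z_7] = 3/5·E[Z_6] = 4374/78125

4374/78125


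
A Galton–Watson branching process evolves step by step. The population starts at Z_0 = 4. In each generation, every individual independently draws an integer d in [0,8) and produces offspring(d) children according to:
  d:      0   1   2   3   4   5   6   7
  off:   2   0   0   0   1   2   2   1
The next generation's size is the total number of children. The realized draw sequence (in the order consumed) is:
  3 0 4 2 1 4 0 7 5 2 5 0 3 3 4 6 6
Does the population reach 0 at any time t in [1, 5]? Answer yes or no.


no

gen 0: Z_0=4, draws=[3, 0, 4, 2], offspring=[0, 2, 1, 0], Z_1=3
gen 1: Z_1=3, draws=[1, 4, 0], offspring=[0, 1, 2], Z_2=3
gen 2: Z_2=3, draws=[7, 5, 2], offspring=[1, 2, 0], Z_3=3
gen 3: Z_3=3, draws=[5, 0, 3], offspring=[2, 2, 0], Z_4=4
gen 4: Z_4=4, draws=[3, 4, 6, 6], offspring=[0, 1, 2, 2], Z_5=5


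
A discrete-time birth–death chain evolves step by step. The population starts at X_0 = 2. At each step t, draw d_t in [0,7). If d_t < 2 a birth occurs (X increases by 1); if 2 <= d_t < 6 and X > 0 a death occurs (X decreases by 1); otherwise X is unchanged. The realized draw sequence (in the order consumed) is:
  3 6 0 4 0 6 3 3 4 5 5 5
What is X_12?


0

t=0: X=2, d=3 → death, X_1=1
t=1: X=1, d=6 → hold, X_2=1
t=2: X=1, d=0 → birth, X_3=2
t=3: X=2, d=4 → death, X_4=1
t=4: X=1, d=0 → birth, X_5=2
t=5: X=2, d=6 → hold, X_6=2
t=6: X=2, d=3 → death, X_7=1
t=7: X=1, d=3 → death, X_8=0
t=8: X=0, d=4 → hold, X_9=0
t=9: X=0, d=5 → hold, X_10=0
t=10: X=0, d=5 → hold, X_11=0
t=11: X=0, d=5 → hold, X_12=0


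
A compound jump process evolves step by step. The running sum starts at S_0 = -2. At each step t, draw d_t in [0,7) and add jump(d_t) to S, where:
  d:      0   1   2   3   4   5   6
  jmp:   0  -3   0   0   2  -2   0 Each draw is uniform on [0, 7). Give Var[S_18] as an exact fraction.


1980/49

Outcome values over d=0..6: [0, -3, 0, 0, 2, -2, 0]
Σy = -3, Σy² = 17, M = 7
μ = -3/7 = -3/7,  σ² = 17/7 − (-3/7)² = 110/49
Independent increments: Var[S_18] = 18·σ² = 18·(110/49) = 1980/49


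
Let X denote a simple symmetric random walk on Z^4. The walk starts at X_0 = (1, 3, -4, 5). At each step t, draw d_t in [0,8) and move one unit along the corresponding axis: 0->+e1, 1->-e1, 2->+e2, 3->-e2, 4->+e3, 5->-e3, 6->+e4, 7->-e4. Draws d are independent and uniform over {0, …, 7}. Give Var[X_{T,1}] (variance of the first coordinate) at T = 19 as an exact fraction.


Outcome values over d=0..7: [1, -1, 0, 0, 0, 0, 0, 0]
Σy = 0, Σy² = 2, M = 8
μ = 0/8 = 0,  σ² = 2/8 − (0)² = 1/4
Independent increments: Var[X_19] = 19·σ² = 19·(1/4) = 19/4

19/4


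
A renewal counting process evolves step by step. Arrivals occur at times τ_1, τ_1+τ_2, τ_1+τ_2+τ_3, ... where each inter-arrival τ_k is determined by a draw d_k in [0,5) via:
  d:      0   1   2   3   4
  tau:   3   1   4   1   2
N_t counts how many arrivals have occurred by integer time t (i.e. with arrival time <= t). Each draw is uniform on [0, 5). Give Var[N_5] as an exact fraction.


Inter-arrival values over d=0..4: [3, 1, 4, 1, 2]
Each d has probability 1/5, so the pmf of τ is: f(1) = 2/5, f(2) = 1/5, f(3) = 1/5, f(4) = 1/5
Let p_n(j) = P(N_n = j), with p_0 = [1]. Condition on τ_1: p_n(0) = P(τ > n), and for j >= 1, p_n(j) = Σ_{k<=n} f(k)·p_{n−k}(j−1)
p_1 = [3/5, 2/5]  (j = 0..1)
p_2 = [2/5, 11/25, 4/25]  (j = 0..2)
p_3 = [1/5, 12/25, 32/125, 8/125]  (j = 0..3)
p_4 = [0, 12/25, 9/25, 84/625, 16/625]  (j = 0..4)
p_5 = [0, 6/25, 57/125, 142/625, 208/3125, 32/3125]  (j = 0..5)
E[N_5] = Σ j·p_5(j) = 6722/3125;  E[N_5²] = Σ j²·p_5(j) = 16968/3125
Var[N_5] = 16968/3125 − (6722/3125)² = 7839716/9765625

7839716/9765625


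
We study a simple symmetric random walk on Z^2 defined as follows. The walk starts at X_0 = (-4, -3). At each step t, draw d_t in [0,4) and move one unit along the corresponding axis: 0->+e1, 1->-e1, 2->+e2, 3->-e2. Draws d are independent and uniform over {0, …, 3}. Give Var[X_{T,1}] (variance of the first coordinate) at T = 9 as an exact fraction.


Outcome values over d=0..3: [1, -1, 0, 0]
Σy = 0, Σy² = 2, M = 4
μ = 0/4 = 0,  σ² = 2/4 − (0)² = 1/2
Independent increments: Var[X_9] = 9·σ² = 9·(1/2) = 9/2

9/2


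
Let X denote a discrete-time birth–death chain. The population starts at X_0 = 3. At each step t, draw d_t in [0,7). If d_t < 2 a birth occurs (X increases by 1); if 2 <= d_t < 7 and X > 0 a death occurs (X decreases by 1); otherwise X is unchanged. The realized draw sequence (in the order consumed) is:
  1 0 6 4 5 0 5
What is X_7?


2

t=0: X=3, d=1 → birth, X_1=4
t=1: X=4, d=0 → birth, X_2=5
t=2: X=5, d=6 → death, X_3=4
t=3: X=4, d=4 → death, X_4=3
t=4: X=3, d=5 → death, X_5=2
t=5: X=2, d=0 → birth, X_6=3
t=6: X=3, d=5 → death, X_7=2


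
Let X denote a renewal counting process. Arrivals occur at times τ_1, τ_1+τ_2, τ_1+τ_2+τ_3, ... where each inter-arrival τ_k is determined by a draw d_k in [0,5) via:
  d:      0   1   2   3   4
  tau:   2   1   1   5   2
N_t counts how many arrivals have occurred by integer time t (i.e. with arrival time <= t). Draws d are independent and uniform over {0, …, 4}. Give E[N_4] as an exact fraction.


Inter-arrival values over d=0..4: [2, 1, 1, 5, 2]
Each d has probability 1/5, so the pmf of τ is: f(1) = 2/5, f(2) = 2/5, f(5) = 1/5
Renewal equation for m(n) = E[N_n]: condition on τ_1 = k (if k <= n, one arrival plus a fresh copy on the remaining n−k steps): m(n) = F(n) + Σ_{k<=n} f(k)·m(n−k), where F(n) = P(τ <= n) and m(0) = 0
m(1) = F(1) = 2/5
m(2) = F(2) + f(1)·m(1) = 4/5 + 2/5·2/5 = 24/25
m(3) = F(3) + f(1)·m(2) + f(2)·m(1) = 4/5 + 2/5·24/25 + 2/5·2/5 = 168/125
m(4) = F(4) + f(1)·m(3) + f(2)·m(2) = 4/5 + 2/5·168/125 + 2/5·24/25 = 1076/625
E[N_4] = m(4) = 1076/625

1076/625


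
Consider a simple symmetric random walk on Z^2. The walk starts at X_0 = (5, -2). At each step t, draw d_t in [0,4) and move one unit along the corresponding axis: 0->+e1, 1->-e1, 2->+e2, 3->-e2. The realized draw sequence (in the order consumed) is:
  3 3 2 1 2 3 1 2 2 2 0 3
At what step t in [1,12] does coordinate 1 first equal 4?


t=0: X=(5, -2), d=3 → -e2, X_1=(5, -3)
t=1: X=(5, -3), d=3 → -e2, X_2=(5, -4)
t=2: X=(5, -4), d=2 → +e2, X_3=(5, -3)
t=3: X=(5, -3), d=1 → -e1, X_4=(4, -3)
t=4: X=(4, -3), d=2 → +e2, X_5=(4, -2)
t=5: X=(4, -2), d=3 → -e2, X_6=(4, -3)
t=6: X=(4, -3), d=1 → -e1, X_7=(3, -3)
t=7: X=(3, -3), d=2 → +e2, X_8=(3, -2)
t=8: X=(3, -2), d=2 → +e2, X_9=(3, -1)
t=9: X=(3, -1), d=2 → +e2, X_10=(3, 0)
t=10: X=(3, 0), d=0 → +e1, X_11=(4, 0)
t=11: X=(4, 0), d=3 → -e2, X_12=(4, -1)

4


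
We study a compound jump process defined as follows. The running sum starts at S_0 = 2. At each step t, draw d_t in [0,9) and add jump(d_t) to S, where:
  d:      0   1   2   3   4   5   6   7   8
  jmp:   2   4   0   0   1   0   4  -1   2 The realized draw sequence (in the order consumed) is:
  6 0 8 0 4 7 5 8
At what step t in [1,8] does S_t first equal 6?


t=0: S=2, d=6, jump=4, S_1=6
t=1: S=6, d=0, jump=2, S_2=8
t=2: S=8, d=8, jump=2, S_3=10
t=3: S=10, d=0, jump=2, S_4=12
t=4: S=12, d=4, jump=1, S_5=13
t=5: S=13, d=7, jump=-1, S_6=12
t=6: S=12, d=5, jump=0, S_7=12
t=7: S=12, d=8, jump=2, S_8=14

1


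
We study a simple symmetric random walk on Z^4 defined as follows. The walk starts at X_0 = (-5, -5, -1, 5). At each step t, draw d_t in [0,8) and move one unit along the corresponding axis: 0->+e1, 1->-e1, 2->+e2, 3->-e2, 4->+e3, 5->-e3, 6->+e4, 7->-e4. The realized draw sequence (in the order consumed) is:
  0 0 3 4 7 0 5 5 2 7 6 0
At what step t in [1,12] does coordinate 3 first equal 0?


t=0: X=(-5, -5, -1, 5), d=0 → +e1, X_1=(-4, -5, -1, 5)
t=1: X=(-4, -5, -1, 5), d=0 → +e1, X_2=(-3, -5, -1, 5)
t=2: X=(-3, -5, -1, 5), d=3 → -e2, X_3=(-3, -6, -1, 5)
t=3: X=(-3, -6, -1, 5), d=4 → +e3, X_4=(-3, -6, 0, 5)
t=4: X=(-3, -6, 0, 5), d=7 → -e4, X_5=(-3, -6, 0, 4)
t=5: X=(-3, -6, 0, 4), d=0 → +e1, X_6=(-2, -6, 0, 4)
t=6: X=(-2, -6, 0, 4), d=5 → -e3, X_7=(-2, -6, -1, 4)
t=7: X=(-2, -6, -1, 4), d=5 → -e3, X_8=(-2, -6, -2, 4)
t=8: X=(-2, -6, -2, 4), d=2 → +e2, X_9=(-2, -5, -2, 4)
t=9: X=(-2, -5, -2, 4), d=7 → -e4, X_10=(-2, -5, -2, 3)
t=10: X=(-2, -5, -2, 3), d=6 → +e4, X_11=(-2, -5, -2, 4)
t=11: X=(-2, -5, -2, 4), d=0 → +e1, X_12=(-1, -5, -2, 4)

4


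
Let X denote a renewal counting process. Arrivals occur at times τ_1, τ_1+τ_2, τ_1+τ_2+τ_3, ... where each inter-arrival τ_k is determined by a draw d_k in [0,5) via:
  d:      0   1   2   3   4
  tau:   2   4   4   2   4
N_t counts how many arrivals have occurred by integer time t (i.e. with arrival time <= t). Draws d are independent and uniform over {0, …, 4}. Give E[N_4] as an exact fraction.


29/25

Inter-arrival values over d=0..4: [2, 4, 4, 2, 4]
Each d has probability 1/5, so the pmf of τ is: f(2) = 2/5, f(4) = 3/5
Renewal equation for m(n) = E[N_n]: condition on τ_1 = k (if k <= n, one arrival plus a fresh copy on the remaining n−k steps): m(n) = F(n) + Σ_{k<=n} f(k)·m(n−k), where F(n) = P(τ <= n) and m(0) = 0
m(1) = F(1) = 0
m(2) = F(2) = 2/5
m(3) = F(3) = 2/5
m(4) = F(4) + f(2)·m(2) = 1 + 2/5·2/5 = 29/25
E[N_4] = m(4) = 29/25


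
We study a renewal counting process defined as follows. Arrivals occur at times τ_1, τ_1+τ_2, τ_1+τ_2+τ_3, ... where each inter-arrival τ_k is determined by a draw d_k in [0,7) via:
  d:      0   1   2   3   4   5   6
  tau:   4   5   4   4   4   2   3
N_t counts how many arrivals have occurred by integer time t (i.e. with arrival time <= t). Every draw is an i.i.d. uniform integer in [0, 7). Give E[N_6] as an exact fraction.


Inter-arrival values over d=0..6: [4, 5, 4, 4, 4, 2, 3]
Each d has probability 1/7, so the pmf of τ is: f(2) = 1/7, f(3) = 1/7, f(4) = 4/7, f(5) = 1/7
Renewal equation for m(n) = E[N_n]: condition on τ_1 = k (if k <= n, one arrival plus a fresh copy on the remaining n−k steps): m(n) = F(n) + Σ_{k<=n} f(k)·m(n−k), where F(n) = P(τ <= n) and m(0) = 0
m(1) = F(1) = 0
m(2) = F(2) = 1/7
m(3) = F(3) = 2/7
m(4) = F(4) + f(2)·m(2) = 6/7 + 1/7·1/7 = 43/49
m(5) = F(5) + f(2)·m(3) + f(3)·m(2) = 1 + 1/7·2/7 + 1/7·1/7 = 52/49
m(6) = F(6) + f(2)·m(4) + f(3)·m(3) + f(4)·m(2) = 1 + 1/7·43/49 + 1/7·2/7 + 4/7·1/7 = 428/343
E[N_6] = m(6) = 428/343

428/343


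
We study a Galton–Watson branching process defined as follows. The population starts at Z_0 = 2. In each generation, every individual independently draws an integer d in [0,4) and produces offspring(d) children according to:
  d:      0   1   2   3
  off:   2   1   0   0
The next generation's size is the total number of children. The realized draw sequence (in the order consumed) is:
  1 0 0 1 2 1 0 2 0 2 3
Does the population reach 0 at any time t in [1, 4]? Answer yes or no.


no

gen 0: Z_0=2, draws=[1, 0], offspring=[1, 2], Z_1=3
gen 1: Z_1=3, draws=[0, 1, 2], offspring=[2, 1, 0], Z_2=3
gen 2: Z_2=3, draws=[1, 0, 2], offspring=[1, 2, 0], Z_3=3
gen 3: Z_3=3, draws=[0, 2, 3], offspring=[2, 0, 0], Z_4=2


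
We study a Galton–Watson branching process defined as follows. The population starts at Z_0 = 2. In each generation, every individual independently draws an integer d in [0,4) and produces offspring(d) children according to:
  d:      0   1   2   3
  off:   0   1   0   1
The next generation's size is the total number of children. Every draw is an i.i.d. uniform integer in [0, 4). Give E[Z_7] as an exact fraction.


Outcome values over d=0..3: [0, 1, 0, 1]
Σy = 2, Σy² = 2, M = 4
μ = 2/4 = 1/2,  σ² = 2/4 − (1/2)² = 1/4
E[Z_0] = 2
E[Z_1] = 1/2·E[Z_0] = 1
E[Z_2] = 1/2·E[Z_1] = 1/2
E[Z_3] = 1/2·E[Z_2] = 1/4
E[Z_4] = 1/2·E[Z_3] = 1/8
E[Z_5] = 1/2·E[Z_4] = 1/16
E[Z_6] = 1/2·E[Z_5] = 1/32
E[Z_7] = 1/2·E[Z_6] = 1/64

1/64


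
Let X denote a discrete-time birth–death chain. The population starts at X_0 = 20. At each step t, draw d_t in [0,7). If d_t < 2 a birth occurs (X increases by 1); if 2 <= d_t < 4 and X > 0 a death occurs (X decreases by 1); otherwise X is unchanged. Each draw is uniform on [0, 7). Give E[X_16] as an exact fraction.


20

X can drop by at most 1 per step and X_0 = 20 > T = 16, so X_t >= 20 − t >= 4 > 0 for every t <= 16: the floor at 0 (the 'and X > 0' condition) never binds. Hence X_16 = X_0 + Σ_{t<16} Y_t with i.i.d. increments Y_t = y(d_t) ∈ {+1, −1, 0}.
Outcome values over d=0..6: [1, 1, -1, -1, 0, 0, 0]
Σy = 0, Σy² = 4, M = 7
μ = 0/7 = 0,  σ² = 4/7 − (0)² = 4/7
E[X_16] = 20 + 16·(0) = 20


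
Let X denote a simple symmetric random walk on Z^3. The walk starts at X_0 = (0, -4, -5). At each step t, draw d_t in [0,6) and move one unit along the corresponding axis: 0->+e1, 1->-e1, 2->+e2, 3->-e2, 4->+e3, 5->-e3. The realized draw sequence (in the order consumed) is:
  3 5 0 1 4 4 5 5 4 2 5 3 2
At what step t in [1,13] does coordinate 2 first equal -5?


t=0: X=(0, -4, -5), d=3 → -e2, X_1=(0, -5, -5)
t=1: X=(0, -5, -5), d=5 → -e3, X_2=(0, -5, -6)
t=2: X=(0, -5, -6), d=0 → +e1, X_3=(1, -5, -6)
t=3: X=(1, -5, -6), d=1 → -e1, X_4=(0, -5, -6)
t=4: X=(0, -5, -6), d=4 → +e3, X_5=(0, -5, -5)
t=5: X=(0, -5, -5), d=4 → +e3, X_6=(0, -5, -4)
t=6: X=(0, -5, -4), d=5 → -e3, X_7=(0, -5, -5)
t=7: X=(0, -5, -5), d=5 → -e3, X_8=(0, -5, -6)
t=8: X=(0, -5, -6), d=4 → +e3, X_9=(0, -5, -5)
t=9: X=(0, -5, -5), d=2 → +e2, X_10=(0, -4, -5)
t=10: X=(0, -4, -5), d=5 → -e3, X_11=(0, -4, -6)
t=11: X=(0, -4, -6), d=3 → -e2, X_12=(0, -5, -6)
t=12: X=(0, -5, -6), d=2 → +e2, X_13=(0, -4, -6)

1


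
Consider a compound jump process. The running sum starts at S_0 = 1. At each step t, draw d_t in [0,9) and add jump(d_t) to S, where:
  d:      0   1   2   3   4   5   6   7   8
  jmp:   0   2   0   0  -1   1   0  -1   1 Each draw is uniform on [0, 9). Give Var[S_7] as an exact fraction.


Outcome values over d=0..8: [0, 2, 0, 0, -1, 1, 0, -1, 1]
Σy = 2, Σy² = 8, M = 9
μ = 2/9 = 2/9,  σ² = 8/9 − (2/9)² = 68/81
Independent increments: Var[S_7] = 7·σ² = 7·(68/81) = 476/81

476/81


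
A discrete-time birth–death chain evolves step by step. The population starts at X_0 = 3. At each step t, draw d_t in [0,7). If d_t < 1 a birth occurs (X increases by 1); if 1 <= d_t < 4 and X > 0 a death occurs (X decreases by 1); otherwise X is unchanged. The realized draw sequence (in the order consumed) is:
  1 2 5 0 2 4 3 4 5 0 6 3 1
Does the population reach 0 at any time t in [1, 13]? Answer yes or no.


yes

t=0: X=3, d=1 → death, X_1=2
t=1: X=2, d=2 → death, X_2=1
t=2: X=1, d=5 → hold, X_3=1
t=3: X=1, d=0 → birth, X_4=2
t=4: X=2, d=2 → death, X_5=1
t=5: X=1, d=4 → hold, X_6=1
t=6: X=1, d=3 → death, X_7=0
t=7: X=0, d=4 → hold, X_8=0
t=8: X=0, d=5 → hold, X_9=0
t=9: X=0, d=0 → birth, X_10=1
t=10: X=1, d=6 → hold, X_11=1
t=11: X=1, d=3 → death, X_12=0
t=12: X=0, d=1 → hold, X_13=0


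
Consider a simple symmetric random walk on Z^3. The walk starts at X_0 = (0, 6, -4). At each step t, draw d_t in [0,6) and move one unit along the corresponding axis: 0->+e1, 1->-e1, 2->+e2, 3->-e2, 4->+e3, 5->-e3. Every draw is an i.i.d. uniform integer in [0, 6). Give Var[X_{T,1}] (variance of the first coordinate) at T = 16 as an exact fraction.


Outcome values over d=0..5: [1, -1, 0, 0, 0, 0]
Σy = 0, Σy² = 2, M = 6
μ = 0/6 = 0,  σ² = 2/6 − (0)² = 1/3
Independent increments: Var[X_16] = 16·σ² = 16·(1/3) = 16/3

16/3


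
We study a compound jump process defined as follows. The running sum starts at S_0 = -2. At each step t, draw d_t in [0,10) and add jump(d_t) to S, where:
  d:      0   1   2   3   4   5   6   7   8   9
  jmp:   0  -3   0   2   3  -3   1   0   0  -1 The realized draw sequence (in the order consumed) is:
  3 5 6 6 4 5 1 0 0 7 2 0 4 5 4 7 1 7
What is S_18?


-4

t=0: S=-2, d=3, jump=2, S_1=0
t=1: S=0, d=5, jump=-3, S_2=-3
t=2: S=-3, d=6, jump=1, S_3=-2
t=3: S=-2, d=6, jump=1, S_4=-1
t=4: S=-1, d=4, jump=3, S_5=2
t=5: S=2, d=5, jump=-3, S_6=-1
t=6: S=-1, d=1, jump=-3, S_7=-4
t=7: S=-4, d=0, jump=0, S_8=-4
t=8: S=-4, d=0, jump=0, S_9=-4
t=9: S=-4, d=7, jump=0, S_10=-4
t=10: S=-4, d=2, jump=0, S_11=-4
t=11: S=-4, d=0, jump=0, S_12=-4
t=12: S=-4, d=4, jump=3, S_13=-1
t=13: S=-1, d=5, jump=-3, S_14=-4
t=14: S=-4, d=4, jump=3, S_15=-1
t=15: S=-1, d=7, jump=0, S_16=-1
t=16: S=-1, d=1, jump=-3, S_17=-4
t=17: S=-4, d=7, jump=0, S_18=-4


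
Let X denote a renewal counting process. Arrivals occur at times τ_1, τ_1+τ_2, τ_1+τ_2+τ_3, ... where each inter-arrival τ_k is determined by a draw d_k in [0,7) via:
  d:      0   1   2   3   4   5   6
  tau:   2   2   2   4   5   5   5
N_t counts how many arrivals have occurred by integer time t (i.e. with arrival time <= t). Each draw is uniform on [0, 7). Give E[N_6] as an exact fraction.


475/343

Inter-arrival values over d=0..6: [2, 2, 2, 4, 5, 5, 5]
Each d has probability 1/7, so the pmf of τ is: f(2) = 3/7, f(4) = 1/7, f(5) = 3/7
Renewal equation for m(n) = E[N_n]: condition on τ_1 = k (if k <= n, one arrival plus a fresh copy on the remaining n−k steps): m(n) = F(n) + Σ_{k<=n} f(k)·m(n−k), where F(n) = P(τ <= n) and m(0) = 0
m(1) = F(1) = 0
m(2) = F(2) = 3/7
m(3) = F(3) = 3/7
m(4) = F(4) + f(2)·m(2) = 4/7 + 3/7·3/7 = 37/49
m(5) = F(5) + f(2)·m(3) = 1 + 3/7·3/7 = 58/49
m(6) = F(6) + f(2)·m(4) + f(4)·m(2) = 1 + 3/7·37/49 + 1/7·3/7 = 475/343
E[N_6] = m(6) = 475/343


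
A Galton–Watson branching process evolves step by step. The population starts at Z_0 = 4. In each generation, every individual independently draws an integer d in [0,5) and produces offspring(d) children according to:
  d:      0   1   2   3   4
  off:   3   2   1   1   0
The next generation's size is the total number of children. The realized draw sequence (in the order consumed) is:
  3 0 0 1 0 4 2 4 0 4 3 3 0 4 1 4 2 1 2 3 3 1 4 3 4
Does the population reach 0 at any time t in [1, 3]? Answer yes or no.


gen 0: Z_0=4, draws=[3, 0, 0, 1], offspring=[1, 3, 3, 2], Z_1=9
gen 1: Z_1=9, draws=[0, 4, 2, 4, 0, 4, 3, 3, 0], offspring=[3, 0, 1, 0, 3, 0, 1, 1, 3], Z_2=12
gen 2: Z_2=12, draws=[4, 1, 4, 2, 1, 2, 3, 3, 1, 4, 3, 4], offspring=[0, 2, 0, 1, 2, 1, 1, 1, 2, 0, 1, 0], Z_3=11

no


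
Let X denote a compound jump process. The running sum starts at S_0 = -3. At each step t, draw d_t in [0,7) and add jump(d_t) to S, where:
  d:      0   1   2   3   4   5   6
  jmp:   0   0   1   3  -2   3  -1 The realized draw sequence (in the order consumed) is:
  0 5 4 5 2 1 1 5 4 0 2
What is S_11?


t=0: S=-3, d=0, jump=0, S_1=-3
t=1: S=-3, d=5, jump=3, S_2=0
t=2: S=0, d=4, jump=-2, S_3=-2
t=3: S=-2, d=5, jump=3, S_4=1
t=4: S=1, d=2, jump=1, S_5=2
t=5: S=2, d=1, jump=0, S_6=2
t=6: S=2, d=1, jump=0, S_7=2
t=7: S=2, d=5, jump=3, S_8=5
t=8: S=5, d=4, jump=-2, S_9=3
t=9: S=3, d=0, jump=0, S_10=3
t=10: S=3, d=2, jump=1, S_11=4

4


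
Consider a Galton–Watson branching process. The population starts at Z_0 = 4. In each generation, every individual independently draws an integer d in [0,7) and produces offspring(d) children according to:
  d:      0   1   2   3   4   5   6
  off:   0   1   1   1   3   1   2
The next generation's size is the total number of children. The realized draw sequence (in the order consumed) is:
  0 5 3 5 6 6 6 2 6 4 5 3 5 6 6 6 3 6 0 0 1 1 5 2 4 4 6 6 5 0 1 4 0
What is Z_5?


17

gen 0: Z_0=4, draws=[0, 5, 3, 5], offspring=[0, 1, 1, 1], Z_1=3
gen 1: Z_1=3, draws=[6, 6, 6], offspring=[2, 2, 2], Z_2=6
gen 2: Z_2=6, draws=[2, 6, 4, 5, 3, 5], offspring=[1, 2, 3, 1, 1, 1], Z_3=9
gen 3: Z_3=9, draws=[6, 6, 6, 3, 6, 0, 0, 1, 1], offspring=[2, 2, 2, 1, 2, 0, 0, 1, 1], Z_4=11
gen 4: Z_4=11, draws=[5, 2, 4, 4, 6, 6, 5, 0, 1, 4, 0], offspring=[1, 1, 3, 3, 2, 2, 1, 0, 1, 3, 0], Z_5=17


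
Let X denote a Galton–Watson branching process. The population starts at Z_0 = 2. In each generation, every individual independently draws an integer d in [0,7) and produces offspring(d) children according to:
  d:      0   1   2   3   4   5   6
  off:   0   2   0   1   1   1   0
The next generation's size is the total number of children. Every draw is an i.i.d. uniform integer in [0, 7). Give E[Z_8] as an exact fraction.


781250/5764801

Outcome values over d=0..6: [0, 2, 0, 1, 1, 1, 0]
Σy = 5, Σy² = 7, M = 7
μ = 5/7 = 5/7,  σ² = 7/7 − (5/7)² = 24/49
E[Z_0] = 2
E[Z_1] = 5/7·E[Z_0] = 10/7
E[Z_2] = 5/7·E[Z_1] = 50/49
E[Z_3] = 5/7·E[Z_2] = 250/343
E[Z_4] = 5/7·E[Z_3] = 1250/2401
E[Z_5] = 5/7·E[Z_4] = 6250/16807
E[Z_6] = 5/7·E[Z_5] = 31250/117649
E[Z_7] = 5/7·E[Z_6] = 156250/823543
E[Z_8] = 5/7·E[Z_7] = 781250/5764801


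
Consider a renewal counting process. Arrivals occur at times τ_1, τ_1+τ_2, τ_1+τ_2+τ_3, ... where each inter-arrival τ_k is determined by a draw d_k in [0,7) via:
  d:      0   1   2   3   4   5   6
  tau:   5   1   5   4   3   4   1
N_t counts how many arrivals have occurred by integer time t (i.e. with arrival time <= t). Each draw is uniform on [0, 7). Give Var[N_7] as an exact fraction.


531196170774/678223072849

Inter-arrival values over d=0..6: [5, 1, 5, 4, 3, 4, 1]
Each d has probability 1/7, so the pmf of τ is: f(1) = 2/7, f(3) = 1/7, f(4) = 2/7, f(5) = 2/7
Let p_n(j) = P(N_n = j), with p_0 = [1]. Condition on τ_1: p_n(0) = P(τ > n), and for j >= 1, p_n(j) = Σ_{k<=n} f(k)·p_{n−k}(j−1)
p_1 = [5/7, 2/7]  (j = 0..1)
p_2 = [5/7, 10/49, 4/49]  (j = 0..2)
p_3 = [4/7, 17/49, 20/343, 8/343]  (j = 0..3)
p_4 = [2/7, 27/49, 48/343, 40/2401, 16/2401]  (j = 0..4)
p_5 = [0, 33/49, 92/343, 124/2401, 80/16807, 32/16807]  (j = 0..5)
p_6 = [0, 24/49, 131/343, 260/2401, 304/16807, 160/117649, 64/117649]  (j = 0..6)
p_7 = [0, 20/49, 129/343, 58/343, 96/2401, 720/117649, 320/823543, 128/823543]  (j = 0..7)
E[N_7] = Σ j·p_7(j) = 1533100/823543;  E[N_7²] = Σ j²·p_7(j) = 3499018/823543
Var[N_7] = 3499018/823543 − (1533100/823543)² = 531196170774/678223072849


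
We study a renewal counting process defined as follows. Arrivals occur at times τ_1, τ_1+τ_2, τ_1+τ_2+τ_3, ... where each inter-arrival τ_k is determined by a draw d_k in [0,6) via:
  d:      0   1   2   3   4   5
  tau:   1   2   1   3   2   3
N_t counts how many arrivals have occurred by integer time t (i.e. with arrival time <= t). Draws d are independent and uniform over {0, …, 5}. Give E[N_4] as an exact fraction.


Inter-arrival values over d=0..5: [1, 2, 1, 3, 2, 3]
Each d has probability 1/6, so the pmf of τ is: f(1) = 1/3, f(2) = 1/3, f(3) = 1/3
Renewal equation for m(n) = E[N_n]: condition on τ_1 = k (if k <= n, one arrival plus a fresh copy on the remaining n−k steps): m(n) = F(n) + Σ_{k<=n} f(k)·m(n−k), where F(n) = P(τ <= n) and m(0) = 0
m(1) = F(1) = 1/3
m(2) = F(2) + f(1)·m(1) = 2/3 + 1/3·1/3 = 7/9
m(3) = F(3) + f(1)·m(2) + f(2)·m(1) = 1 + 1/3·7/9 + 1/3·1/3 = 37/27
m(4) = F(4) + f(1)·m(3) + f(2)·m(2) + f(3)·m(1) = 1 + 1/3·37/27 + 1/3·7/9 + 1/3·1/3 = 148/81
E[N_4] = m(4) = 148/81

148/81


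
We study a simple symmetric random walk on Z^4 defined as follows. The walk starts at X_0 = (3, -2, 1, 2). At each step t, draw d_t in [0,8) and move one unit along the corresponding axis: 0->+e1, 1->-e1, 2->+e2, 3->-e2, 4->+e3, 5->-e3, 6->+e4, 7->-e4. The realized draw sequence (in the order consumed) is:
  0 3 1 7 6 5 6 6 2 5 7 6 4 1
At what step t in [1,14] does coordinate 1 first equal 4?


1

t=0: X=(3, -2, 1, 2), d=0 → +e1, X_1=(4, -2, 1, 2)
t=1: X=(4, -2, 1, 2), d=3 → -e2, X_2=(4, -3, 1, 2)
t=2: X=(4, -3, 1, 2), d=1 → -e1, X_3=(3, -3, 1, 2)
t=3: X=(3, -3, 1, 2), d=7 → -e4, X_4=(3, -3, 1, 1)
t=4: X=(3, -3, 1, 1), d=6 → +e4, X_5=(3, -3, 1, 2)
t=5: X=(3, -3, 1, 2), d=5 → -e3, X_6=(3, -3, 0, 2)
t=6: X=(3, -3, 0, 2), d=6 → +e4, X_7=(3, -3, 0, 3)
t=7: X=(3, -3, 0, 3), d=6 → +e4, X_8=(3, -3, 0, 4)
t=8: X=(3, -3, 0, 4), d=2 → +e2, X_9=(3, -2, 0, 4)
t=9: X=(3, -2, 0, 4), d=5 → -e3, X_10=(3, -2, -1, 4)
t=10: X=(3, -2, -1, 4), d=7 → -e4, X_11=(3, -2, -1, 3)
t=11: X=(3, -2, -1, 3), d=6 → +e4, X_12=(3, -2, -1, 4)
t=12: X=(3, -2, -1, 4), d=4 → +e3, X_13=(3, -2, 0, 4)
t=13: X=(3, -2, 0, 4), d=1 → -e1, X_14=(2, -2, 0, 4)


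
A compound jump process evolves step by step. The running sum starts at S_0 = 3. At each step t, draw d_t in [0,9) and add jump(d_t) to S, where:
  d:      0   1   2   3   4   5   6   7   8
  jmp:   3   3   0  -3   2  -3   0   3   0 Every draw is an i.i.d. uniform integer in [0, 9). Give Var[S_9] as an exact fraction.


416/9

Outcome values over d=0..8: [3, 3, 0, -3, 2, -3, 0, 3, 0]
Σy = 5, Σy² = 49, M = 9
μ = 5/9 = 5/9,  σ² = 49/9 − (5/9)² = 416/81
Independent increments: Var[S_9] = 9·σ² = 9·(416/81) = 416/9


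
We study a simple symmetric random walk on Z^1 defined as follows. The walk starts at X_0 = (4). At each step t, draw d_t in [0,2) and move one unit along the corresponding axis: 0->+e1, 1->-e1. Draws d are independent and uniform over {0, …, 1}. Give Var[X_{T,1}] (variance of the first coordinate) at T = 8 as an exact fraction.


Outcome values over d=0..1: [1, -1]
Σy = 0, Σy² = 2, M = 2
μ = 0/2 = 0,  σ² = 2/2 − (0)² = 1
Independent increments: Var[X_8] = 8·σ² = 8·(1) = 8

8


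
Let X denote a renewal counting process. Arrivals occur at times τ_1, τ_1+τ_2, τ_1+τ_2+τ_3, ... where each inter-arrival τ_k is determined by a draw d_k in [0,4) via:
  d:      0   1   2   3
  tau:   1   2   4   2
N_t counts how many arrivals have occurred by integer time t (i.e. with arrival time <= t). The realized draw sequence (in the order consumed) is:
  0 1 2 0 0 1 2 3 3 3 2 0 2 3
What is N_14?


6

draw d_1=0: τ_1=1, arrival time A_1=1
draw d_2=1: τ_2=2, arrival time A_2=3
draw d_3=2: τ_3=4, arrival time A_3=7
draw d_4=0: τ_4=1, arrival time A_4=8
draw d_5=0: τ_5=1, arrival time A_5=9
draw d_6=1: τ_6=2, arrival time A_6=11
draw d_7=2: τ_7=4, arrival time A_7=15
draw d_8=3: τ_8=2, arrival time A_8=17
draw d_9=3: τ_9=2, arrival time A_9=19
draw d_10=3: τ_10=2, arrival time A_10=21
draw d_11=2: τ_11=4, arrival time A_11=25
draw d_12=0: τ_12=1, arrival time A_12=26
draw d_13=2: τ_13=4, arrival time A_13=30
draw d_14=3: τ_14=2, arrival time A_14=32
N_t over t=0..14: 0:0 1:1 2:1 3:2 4:2 5:2 6:2 7:3 8:4 9:5 10:5 11:6 12:6 13:6 14:6


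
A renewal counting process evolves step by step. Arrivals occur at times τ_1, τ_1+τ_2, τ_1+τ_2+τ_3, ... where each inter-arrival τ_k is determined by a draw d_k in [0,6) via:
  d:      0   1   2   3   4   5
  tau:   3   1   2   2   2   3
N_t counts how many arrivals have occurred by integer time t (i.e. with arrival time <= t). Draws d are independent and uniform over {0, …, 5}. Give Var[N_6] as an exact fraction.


Inter-arrival values over d=0..5: [3, 1, 2, 2, 2, 3]
Each d has probability 1/6, so the pmf of τ is: f(1) = 1/6, f(2) = 1/2, f(3) = 1/3
Let p_n(j) = P(N_n = j), with p_0 = [1]. Condition on τ_1: p_n(0) = P(τ > n), and for j >= 1, p_n(j) = Σ_{k<=n} f(k)·p_{n−k}(j−1)
p_1 = [5/6, 1/6]  (j = 0..1)
p_2 = [1/3, 23/36, 1/36]  (j = 0..2)
p_3 = [0, 29/36, 41/216, 1/216]  (j = 0..3)
p_4 = [0, 4/9, 55/108, 59/1296, 1/1296]  (j = 0..4)
p_5 = [0, 1/9, 149/216, 245/1296, 77/7776, 1/7776]  (j = 0..5)
p_6 = [0, 0, 55/108, 187/432, 217/3888, 95/46656, 1/46656]  (j = 0..6)
E[N_6] = Σ j·p_6(j) = 119005/46656;  E[N_6²] = Σ j²·p_6(j) = 320879/46656
Var[N_6] = 320879/46656 − (119005/46656)² = 808740599/2176782336

808740599/2176782336


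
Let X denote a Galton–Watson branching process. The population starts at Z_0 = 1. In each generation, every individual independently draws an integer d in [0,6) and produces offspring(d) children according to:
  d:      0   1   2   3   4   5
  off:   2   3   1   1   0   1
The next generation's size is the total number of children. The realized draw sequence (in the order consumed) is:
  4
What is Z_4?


gen 0: Z_0=1, draws=[4], offspring=[0], Z_1=0
gen 1: Z_1=0, draws=[], offspring=[], Z_2=0
gen 2: Z_2=0, draws=[], offspring=[], Z_3=0
gen 3: Z_3=0, draws=[], offspring=[], Z_4=0

0


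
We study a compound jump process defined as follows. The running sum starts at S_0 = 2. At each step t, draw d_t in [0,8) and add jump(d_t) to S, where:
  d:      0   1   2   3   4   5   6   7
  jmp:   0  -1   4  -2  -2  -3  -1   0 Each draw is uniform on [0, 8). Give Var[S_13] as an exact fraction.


Outcome values over d=0..7: [0, -1, 4, -2, -2, -3, -1, 0]
Σy = -5, Σy² = 35, M = 8
μ = -5/8 = -5/8,  σ² = 35/8 − (-5/8)² = 255/64
Independent increments: Var[S_13] = 13·σ² = 13·(255/64) = 3315/64

3315/64


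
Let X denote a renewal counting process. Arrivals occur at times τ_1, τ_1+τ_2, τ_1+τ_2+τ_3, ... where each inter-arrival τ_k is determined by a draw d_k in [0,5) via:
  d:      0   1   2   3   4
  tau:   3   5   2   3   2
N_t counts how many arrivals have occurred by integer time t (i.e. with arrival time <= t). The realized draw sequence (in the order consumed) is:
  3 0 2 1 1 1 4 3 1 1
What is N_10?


draw d_1=3: τ_1=3, arrival time A_1=3
draw d_2=0: τ_2=3, arrival time A_2=6
draw d_3=2: τ_3=2, arrival time A_3=8
draw d_4=1: τ_4=5, arrival time A_4=13
draw d_5=1: τ_5=5, arrival time A_5=18
draw d_6=1: τ_6=5, arrival time A_6=23
draw d_7=4: τ_7=2, arrival time A_7=25
draw d_8=3: τ_8=3, arrival time A_8=28
draw d_9=1: τ_9=5, arrival time A_9=33
draw d_10=1: τ_10=5, arrival time A_10=38
N_t over t=0..10: 0:0 1:0 2:0 3:1 4:1 5:1 6:2 7:2 8:3 9:3 10:3

3


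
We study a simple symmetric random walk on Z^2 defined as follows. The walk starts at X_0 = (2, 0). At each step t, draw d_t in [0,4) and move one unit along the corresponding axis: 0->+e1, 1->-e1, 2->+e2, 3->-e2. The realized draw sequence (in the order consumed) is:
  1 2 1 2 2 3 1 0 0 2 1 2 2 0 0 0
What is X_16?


(3, 5)

t=0: X=(2, 0), d=1 → -e1, X_1=(1, 0)
t=1: X=(1, 0), d=2 → +e2, X_2=(1, 1)
t=2: X=(1, 1), d=1 → -e1, X_3=(0, 1)
t=3: X=(0, 1), d=2 → +e2, X_4=(0, 2)
t=4: X=(0, 2), d=2 → +e2, X_5=(0, 3)
t=5: X=(0, 3), d=3 → -e2, X_6=(0, 2)
t=6: X=(0, 2), d=1 → -e1, X_7=(-1, 2)
t=7: X=(-1, 2), d=0 → +e1, X_8=(0, 2)
t=8: X=(0, 2), d=0 → +e1, X_9=(1, 2)
t=9: X=(1, 2), d=2 → +e2, X_10=(1, 3)
t=10: X=(1, 3), d=1 → -e1, X_11=(0, 3)
t=11: X=(0, 3), d=2 → +e2, X_12=(0, 4)
t=12: X=(0, 4), d=2 → +e2, X_13=(0, 5)
t=13: X=(0, 5), d=0 → +e1, X_14=(1, 5)
t=14: X=(1, 5), d=0 → +e1, X_15=(2, 5)
t=15: X=(2, 5), d=0 → +e1, X_16=(3, 5)


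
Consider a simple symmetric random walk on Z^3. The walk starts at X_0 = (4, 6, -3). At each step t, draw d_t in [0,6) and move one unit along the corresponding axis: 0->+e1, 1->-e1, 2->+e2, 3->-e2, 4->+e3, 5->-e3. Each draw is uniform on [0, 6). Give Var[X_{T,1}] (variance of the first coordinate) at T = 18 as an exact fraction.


Outcome values over d=0..5: [1, -1, 0, 0, 0, 0]
Σy = 0, Σy² = 2, M = 6
μ = 0/6 = 0,  σ² = 2/6 − (0)² = 1/3
Independent increments: Var[X_18] = 18·σ² = 18·(1/3) = 6

6
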